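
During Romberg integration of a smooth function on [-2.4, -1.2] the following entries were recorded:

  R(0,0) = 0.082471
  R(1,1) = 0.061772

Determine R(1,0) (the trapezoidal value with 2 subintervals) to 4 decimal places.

From R(1,1) = (4·R(1,0) − R(0,0))/3, solve for R(1,0):
4·R(1,0) = 3·0.061772 + 0.082471 = 0.267787
R(1,0) = 0.066947

0.0669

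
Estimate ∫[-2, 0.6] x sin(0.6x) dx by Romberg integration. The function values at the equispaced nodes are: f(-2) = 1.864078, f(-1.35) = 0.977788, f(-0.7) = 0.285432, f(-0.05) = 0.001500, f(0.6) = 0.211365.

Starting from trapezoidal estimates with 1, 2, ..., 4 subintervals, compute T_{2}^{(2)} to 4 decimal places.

T_{0}^{(0)} (trapezoid, 1 panel, h=2.6000): 2.698076
T_{1}^{(0)} (trapezoid, 2 panels, h=1.3000): 1.720100
T_{2}^{(0)} (trapezoid, 4 panels, h=0.6500): 1.496587
T_{1}^{(1)} = 1.720100 + (1.720100 − 2.698076)/3 = 1.394108
T_{2}^{(1)} = 1.496587 + (1.496587 − 1.720100)/3 = 1.422083
T_{2}^{(2)} = 1.422083 + (1.422083 − 1.394108)/15 = 1.423948

1.4239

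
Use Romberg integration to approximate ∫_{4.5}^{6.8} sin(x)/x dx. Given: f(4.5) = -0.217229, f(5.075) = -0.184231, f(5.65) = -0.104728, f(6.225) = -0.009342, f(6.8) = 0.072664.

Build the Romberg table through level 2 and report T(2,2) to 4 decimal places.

-0.2163

T(0,0) (trapezoid, 1 panel, h=2.3000): -0.166250
T(1,0) (trapezoid, 2 panels, h=1.1500): -0.203562
T(2,0) (trapezoid, 4 panels, h=0.5750): -0.213086
T(1,1) = -0.203562 + (-0.203562 − (-0.166250))/3 = -0.215999
T(2,1) = -0.213086 + (-0.213086 − (-0.203562))/3 = -0.216261
T(2,2) = -0.216261 + (-0.216261 − (-0.215999))/15 = -0.216278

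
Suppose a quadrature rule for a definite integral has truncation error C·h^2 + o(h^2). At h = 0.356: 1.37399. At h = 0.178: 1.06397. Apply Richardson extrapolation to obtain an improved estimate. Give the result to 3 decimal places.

The leading error scales as h^2; refining by a factor of 2 reduces it by 2^2 = 4.
Extrapolated value = (4·A(h/2) − A(h)) / (4 − 1)
= (4·1.06397 − 1.37399) / 3
= 2.88189 / 3 = 0.96063

0.961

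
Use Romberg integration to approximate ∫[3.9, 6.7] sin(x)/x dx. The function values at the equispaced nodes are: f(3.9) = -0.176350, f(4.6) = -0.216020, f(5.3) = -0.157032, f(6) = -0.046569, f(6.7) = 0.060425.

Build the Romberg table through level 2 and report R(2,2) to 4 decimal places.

R(0,0) (trapezoid, 1 panel, h=2.8000): -0.162295
R(1,0) (trapezoid, 2 panels, h=1.4000): -0.300992
R(2,0) (trapezoid, 4 panels, h=0.7000): -0.334308
R(1,1) = -0.300992 + (-0.300992 − (-0.162295))/3 = -0.347224
R(2,1) = -0.334308 + (-0.334308 − (-0.300992))/3 = -0.345413
R(2,2) = -0.345413 + (-0.345413 − (-0.347224))/15 = -0.345292

-0.3453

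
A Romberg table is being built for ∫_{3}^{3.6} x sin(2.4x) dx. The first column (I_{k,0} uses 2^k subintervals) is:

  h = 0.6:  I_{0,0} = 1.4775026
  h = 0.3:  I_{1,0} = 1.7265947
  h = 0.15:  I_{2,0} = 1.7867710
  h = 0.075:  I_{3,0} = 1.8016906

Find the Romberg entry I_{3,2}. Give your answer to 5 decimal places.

1.80665

Richardson extrapolation on the trapezoidal column (denominator 4−1=3):
I_{2,1} = 1.7867710 + (1.7867710 − 1.7265947)/3 = 1.8068298
I_{3,1} = 1.8016906 + (1.8016906 − 1.7867710)/3 = 1.8066638
I_{3,2} = (16·1.8066638 − 1.8068298) / 15 = 1.8066527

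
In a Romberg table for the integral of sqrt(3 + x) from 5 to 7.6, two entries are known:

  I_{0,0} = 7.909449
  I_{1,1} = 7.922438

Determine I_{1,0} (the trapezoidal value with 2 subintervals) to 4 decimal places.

7.9192

From I_{1,1} = (4·I_{1,0} − I_{0,0})/3, solve for I_{1,0}:
4·I_{1,0} = 3·7.922438 + 7.909449 = 31.676763
I_{1,0} = 7.919191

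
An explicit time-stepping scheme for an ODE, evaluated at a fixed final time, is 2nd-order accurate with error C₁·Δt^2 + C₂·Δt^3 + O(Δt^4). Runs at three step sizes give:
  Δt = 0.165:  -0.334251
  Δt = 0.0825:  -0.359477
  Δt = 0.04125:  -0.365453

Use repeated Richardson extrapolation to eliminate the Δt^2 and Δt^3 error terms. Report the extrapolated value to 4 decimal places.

-0.3674

First eliminate the Δt^2 term (factor 2^2 = 4):
  B₁ = (4·(-0.359477) − (-0.334251))/3 = -0.367886
  B₂ = (4·(-0.365453) − (-0.359477))/3 = -0.367445
Then eliminate the Δt^3 term (factor 2^3 = 8):
  (8·(-0.367445) − (-0.367886))/7 = -0.367382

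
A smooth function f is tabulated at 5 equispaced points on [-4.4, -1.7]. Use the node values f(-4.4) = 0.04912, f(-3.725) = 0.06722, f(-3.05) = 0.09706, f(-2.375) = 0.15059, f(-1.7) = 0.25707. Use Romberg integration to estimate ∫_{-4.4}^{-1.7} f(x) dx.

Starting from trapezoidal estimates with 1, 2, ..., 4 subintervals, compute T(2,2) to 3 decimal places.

T(0,0) (trapezoid, 1 panel, h=2.7000): 0.41336
T(1,0) (trapezoid, 2 panels, h=1.3500): 0.33771
T(2,0) (trapezoid, 4 panels, h=0.6750): 0.31588
T(1,1) = 0.33771 + (0.33771 − 0.41336)/3 = 0.31249
T(2,1) = 0.31588 + (0.31588 − 0.33771)/3 = 0.30860
T(2,2) = 0.30860 + (0.30860 − 0.31249)/15 = 0.30834

0.308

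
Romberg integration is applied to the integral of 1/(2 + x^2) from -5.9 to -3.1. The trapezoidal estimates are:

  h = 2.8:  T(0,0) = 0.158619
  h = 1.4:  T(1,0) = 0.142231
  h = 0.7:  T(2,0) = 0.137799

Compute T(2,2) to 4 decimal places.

Richardson extrapolation on the trapezoidal column (denominator 4−1=3):
T(1,1) = (4·0.142231 − 0.158619) / 3 = 0.136768
T(2,1) = 0.137799 + (0.137799 − 0.142231)/3 = 0.136322
T(2,2) = 0.136322 + (0.136322 − 0.136768)/15 = 0.136292
(Column j=1 coincides with Simpson's rule on the same nodes.)

0.1363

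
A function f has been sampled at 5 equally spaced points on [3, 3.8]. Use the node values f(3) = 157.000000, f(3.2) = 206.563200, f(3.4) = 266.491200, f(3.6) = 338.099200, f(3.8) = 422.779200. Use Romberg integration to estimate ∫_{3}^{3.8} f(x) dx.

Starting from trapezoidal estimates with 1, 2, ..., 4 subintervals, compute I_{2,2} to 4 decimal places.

219.4271

I_{0,0} (trapezoid, 1 panel, h=0.8000): 231.911680
I_{1,0} (trapezoid, 2 panels, h=0.4000): 222.552320
I_{2,0} (trapezoid, 4 panels, h=0.2000): 220.208640
I_{1,1} = 222.552320 + (222.552320 − 231.911680)/3 = 219.432533
I_{2,1} = 220.208640 + (220.208640 − 222.552320)/3 = 219.427413
I_{2,2} = 219.427413 + (219.427413 − 219.432533)/15 = 219.427072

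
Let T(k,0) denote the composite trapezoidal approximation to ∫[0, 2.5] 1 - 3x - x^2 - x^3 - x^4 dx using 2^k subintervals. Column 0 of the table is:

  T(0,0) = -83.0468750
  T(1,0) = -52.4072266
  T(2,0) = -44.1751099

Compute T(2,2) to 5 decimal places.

T(1,1) = (4·(-52.4072266) − (-83.0468750)) / 3 = -42.1940105
T(2,1) = -44.1751099 + (-44.1751099 − (-52.4072266))/3 = -41.4310710
T(2,2) = (16·(-41.4310710) − (-42.1940105)) / 15 = -41.3802084

-41.38021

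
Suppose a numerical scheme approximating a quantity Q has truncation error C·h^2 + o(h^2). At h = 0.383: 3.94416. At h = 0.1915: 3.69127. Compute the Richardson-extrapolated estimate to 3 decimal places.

3.607

The leading error scales as h^2; refining by a factor of 2 reduces it by 2^2 = 4.
Extrapolated value = (4·A(h/2) − A(h)) / (4 − 1)
= (4·3.69127 − 3.94416) / 3
= 10.82092 / 3 = 3.60697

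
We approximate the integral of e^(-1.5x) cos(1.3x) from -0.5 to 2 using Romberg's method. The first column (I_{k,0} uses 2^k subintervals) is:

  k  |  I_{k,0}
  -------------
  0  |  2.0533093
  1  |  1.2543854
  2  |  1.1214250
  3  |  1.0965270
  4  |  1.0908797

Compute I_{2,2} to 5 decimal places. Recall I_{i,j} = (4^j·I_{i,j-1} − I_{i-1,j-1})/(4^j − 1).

I_{1,1} = (4·1.2543854 − 2.0533093) / 3 = 0.9880774
I_{2,1} = (4·1.1214250 − 1.2543854) / 3 = 1.0771049
I_{2,2} = 1.0771049 + (1.0771049 − 0.9880774)/15 = 1.0830401

1.08304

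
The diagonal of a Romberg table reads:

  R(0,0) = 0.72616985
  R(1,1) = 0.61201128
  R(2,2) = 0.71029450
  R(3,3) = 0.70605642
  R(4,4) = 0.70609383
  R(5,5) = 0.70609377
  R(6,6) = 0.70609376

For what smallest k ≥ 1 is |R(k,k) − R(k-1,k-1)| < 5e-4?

k = 4

|R(1,1) − R(0,0)| = 0.11415857 ≥ 5e-4
|R(2,2) − R(1,1)| = 0.09828322 ≥ 5e-4
|R(3,3) − R(2,2)| = 0.00423808 ≥ 5e-4
|R(4,4) − R(3,3)| = 0.00003741 < 5e-4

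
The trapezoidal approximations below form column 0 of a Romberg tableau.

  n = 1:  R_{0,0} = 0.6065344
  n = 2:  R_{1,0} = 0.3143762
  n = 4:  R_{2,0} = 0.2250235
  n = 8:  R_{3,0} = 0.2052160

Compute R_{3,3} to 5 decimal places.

0.19892

R_{1,1} = 0.3143762 + (0.3143762 − 0.6065344)/3 = 0.2169901
R_{2,1} = (4·0.2250235 − 0.3143762) / 3 = 0.1952393
R_{3,1} = 0.2052160 + (0.2052160 − 0.2250235)/3 = 0.1986135
R_{2,2} = (16·0.1952393 − 0.2169901) / 15 = 0.1937892
R_{3,2} = (16·0.1986135 − 0.1952393) / 15 = 0.1988384
R_{3,3} = 0.1988384 + (0.1988384 − 0.1937892)/63 = 0.1989185
(Column j=1 coincides with Simpson's rule on the same nodes.)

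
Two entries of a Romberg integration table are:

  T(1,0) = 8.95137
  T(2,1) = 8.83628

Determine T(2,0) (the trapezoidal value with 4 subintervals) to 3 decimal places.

8.865

From T(2,1) = (4·T(2,0) − T(1,0))/3, solve for T(2,0):
4·T(2,0) = 3·8.83628 + 8.95137 = 35.46021
T(2,0) = 8.86505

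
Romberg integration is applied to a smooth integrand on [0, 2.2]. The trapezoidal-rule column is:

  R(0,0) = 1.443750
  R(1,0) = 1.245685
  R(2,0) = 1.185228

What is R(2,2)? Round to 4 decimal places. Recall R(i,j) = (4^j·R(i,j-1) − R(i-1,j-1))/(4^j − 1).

R(1,1) = 1.245685 + (1.245685 − 1.443750)/3 = 1.179663
R(2,1) = 1.185228 + (1.185228 − 1.245685)/3 = 1.165076
R(2,2) = (16·1.165076 − 1.179663) / 15 = 1.164104

1.1641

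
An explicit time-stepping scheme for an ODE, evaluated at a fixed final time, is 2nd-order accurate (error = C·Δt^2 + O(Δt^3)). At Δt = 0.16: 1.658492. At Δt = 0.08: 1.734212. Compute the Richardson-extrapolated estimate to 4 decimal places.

The leading error scales as Δt^2; refining by a factor of 2 reduces it by 2^2 = 4.
Extrapolated value = (4·A(Δt/2) − A(Δt)) / (4 − 1)
= (4·1.734212 − 1.658492) / 3
= 5.278356 / 3 = 1.759452

1.7595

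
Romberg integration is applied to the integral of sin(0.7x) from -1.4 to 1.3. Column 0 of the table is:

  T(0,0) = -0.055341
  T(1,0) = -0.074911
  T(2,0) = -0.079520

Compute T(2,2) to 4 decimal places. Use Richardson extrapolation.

-0.0810

Richardson extrapolation on the trapezoidal column (denominator 4−1=3):
T(1,1) = -0.074911 + (-0.074911 − (-0.055341))/3 = -0.081434
T(2,1) = -0.079520 + (-0.079520 − (-0.074911))/3 = -0.081056
T(2,2) = (16·(-0.081056) − (-0.081434)) / 15 = -0.081031
(Column j=1 coincides with Simpson's rule on the same nodes.)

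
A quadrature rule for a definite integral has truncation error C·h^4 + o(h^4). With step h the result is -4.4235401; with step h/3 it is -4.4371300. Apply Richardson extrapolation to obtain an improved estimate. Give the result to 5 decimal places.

The leading error scales as h^4; refining by a factor of 3 reduces it by 3^4 = 81.
Extrapolated value = (81·A(h/3) − A(h)) / (81 − 1)
= (81·(-4.4371300) − (-4.4235401)) / 80
= -354.9839899 / 80 = -4.4372999

-4.43730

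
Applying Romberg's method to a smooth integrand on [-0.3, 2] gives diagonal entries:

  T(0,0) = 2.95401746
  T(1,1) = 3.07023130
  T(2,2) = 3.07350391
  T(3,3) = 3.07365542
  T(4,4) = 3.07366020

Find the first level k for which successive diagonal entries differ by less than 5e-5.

|T(1,1) − T(0,0)| = 0.11621384 ≥ 5e-5
|T(2,2) − T(1,1)| = 0.00327261 ≥ 5e-5
|T(3,3) − T(2,2)| = 0.00015151 ≥ 5e-5
|T(4,4) − T(3,3)| = 0.00000478 < 5e-5

k = 4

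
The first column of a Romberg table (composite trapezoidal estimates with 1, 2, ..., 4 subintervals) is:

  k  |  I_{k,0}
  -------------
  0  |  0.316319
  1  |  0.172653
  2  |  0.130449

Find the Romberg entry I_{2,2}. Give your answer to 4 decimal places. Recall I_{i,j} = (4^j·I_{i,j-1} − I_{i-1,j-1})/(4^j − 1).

Richardson extrapolation on the trapezoidal column (denominator 4−1=3):
I_{1,1} = 0.172653 + (0.172653 − 0.316319)/3 = 0.124764
I_{2,1} = 0.130449 + (0.130449 − 0.172653)/3 = 0.116381
I_{2,2} = (16·0.116381 − 0.124764) / 15 = 0.115822

0.1158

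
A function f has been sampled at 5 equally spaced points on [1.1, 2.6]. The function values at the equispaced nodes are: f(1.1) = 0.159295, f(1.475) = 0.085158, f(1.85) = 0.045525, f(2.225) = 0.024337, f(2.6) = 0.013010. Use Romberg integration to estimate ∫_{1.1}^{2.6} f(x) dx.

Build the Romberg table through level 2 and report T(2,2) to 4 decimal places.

0.0876

T(0,0) (trapezoid, 1 panel, h=1.5000): 0.129229
T(1,0) (trapezoid, 2 panels, h=0.7500): 0.098758
T(2,0) (trapezoid, 4 panels, h=0.3750): 0.090440
T(1,1) = 0.098758 + (0.098758 − 0.129229)/3 = 0.088601
T(2,1) = 0.090440 + (0.090440 − 0.098758)/3 = 0.087667
T(2,2) = 0.087667 + (0.087667 − 0.088601)/15 = 0.087605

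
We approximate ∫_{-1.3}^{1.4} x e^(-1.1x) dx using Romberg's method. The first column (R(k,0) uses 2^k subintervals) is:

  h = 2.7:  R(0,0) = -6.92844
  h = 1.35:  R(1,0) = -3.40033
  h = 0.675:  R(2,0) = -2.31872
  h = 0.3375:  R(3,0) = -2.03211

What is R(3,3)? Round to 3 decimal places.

-1.935

R(1,1) = (4·(-3.40033) − (-6.92844)) / 3 = -2.22429
R(2,1) = (4·(-2.31872) − (-3.40033)) / 3 = -1.95818
R(3,1) = (4·(-2.03211) − (-2.31872)) / 3 = -1.93657
R(2,2) = (16·(-1.95818) − (-2.22429)) / 15 = -1.94044
R(3,2) = (16·(-1.93657) − (-1.95818)) / 15 = -1.93513
R(3,3) = (64·(-1.93513) − (-1.94044)) / 63 = -1.93505
(Column j=1 coincides with Simpson's rule on the same nodes.)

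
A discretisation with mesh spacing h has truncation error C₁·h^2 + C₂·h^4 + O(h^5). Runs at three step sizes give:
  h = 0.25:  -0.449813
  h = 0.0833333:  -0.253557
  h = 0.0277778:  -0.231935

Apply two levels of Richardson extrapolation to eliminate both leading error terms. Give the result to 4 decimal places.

First eliminate the h^2 term (factor 3^2 = 9):
  B₁ = (9·(-0.253557) − (-0.449813))/8 = -0.229025
  B₂ = (9·(-0.231935) − (-0.253557))/8 = -0.229232
Then eliminate the h^4 term (factor 3^4 = 81):
  (81·(-0.229232) − (-0.229025))/80 = -0.229235

-0.2292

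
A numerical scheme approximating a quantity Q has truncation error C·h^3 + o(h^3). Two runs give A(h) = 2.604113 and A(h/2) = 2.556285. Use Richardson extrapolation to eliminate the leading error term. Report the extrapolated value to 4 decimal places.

Extrapolated value = (8·A(h/2) − A(h)) / (8 − 1)
= (8·2.556285 − 2.604113) / 7
= 17.846167 / 7 = 2.549452

2.5495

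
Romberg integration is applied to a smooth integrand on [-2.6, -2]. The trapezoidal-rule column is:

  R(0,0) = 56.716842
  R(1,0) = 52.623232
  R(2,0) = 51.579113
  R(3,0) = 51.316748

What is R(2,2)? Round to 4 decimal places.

Richardson extrapolation on the trapezoidal column (denominator 4−1=3):
R(1,1) = (4·52.623232 − 56.716842) / 3 = 51.258695
R(2,1) = 51.579113 + (51.579113 − 52.623232)/3 = 51.231073
R(2,2) = (16·51.231073 − 51.258695) / 15 = 51.229232
(Column j=1 coincides with Simpson's rule on the same nodes.)

51.2292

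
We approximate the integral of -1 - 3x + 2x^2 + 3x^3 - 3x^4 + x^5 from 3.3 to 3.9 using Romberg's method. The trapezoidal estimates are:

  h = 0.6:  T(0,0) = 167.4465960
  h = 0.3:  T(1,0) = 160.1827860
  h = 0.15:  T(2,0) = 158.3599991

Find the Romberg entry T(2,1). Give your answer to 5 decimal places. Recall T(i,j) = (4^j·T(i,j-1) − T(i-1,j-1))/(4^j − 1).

T(2,1) = 158.3599991 + (158.3599991 − 160.1827860)/3 = 157.7524035

157.75240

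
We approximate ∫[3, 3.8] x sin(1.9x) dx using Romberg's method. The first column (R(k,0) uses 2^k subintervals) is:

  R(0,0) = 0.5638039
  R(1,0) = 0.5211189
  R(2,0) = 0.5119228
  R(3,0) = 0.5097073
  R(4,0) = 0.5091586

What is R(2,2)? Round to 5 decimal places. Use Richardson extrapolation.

0.50899

Richardson extrapolation on the trapezoidal column (denominator 4−1=3):
R(1,1) = 0.5211189 + (0.5211189 − 0.5638039)/3 = 0.5068906
R(2,1) = 0.5119228 + (0.5119228 − 0.5211189)/3 = 0.5088574
R(2,2) = (16·0.5088574 − 0.5068906) / 15 = 0.5089885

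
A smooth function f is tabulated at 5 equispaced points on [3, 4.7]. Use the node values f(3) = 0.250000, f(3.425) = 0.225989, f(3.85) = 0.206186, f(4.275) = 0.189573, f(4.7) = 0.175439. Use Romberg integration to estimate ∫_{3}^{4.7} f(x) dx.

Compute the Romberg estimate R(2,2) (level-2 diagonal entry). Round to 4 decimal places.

R(0,0) (trapezoid, 1 panel, h=1.7000): 0.361623
R(1,0) (trapezoid, 2 panels, h=0.8500): 0.356070
R(2,0) (trapezoid, 4 panels, h=0.4250): 0.354649
R(1,1) = 0.356070 + (0.356070 − 0.361623)/3 = 0.354219
R(2,1) = 0.354649 + (0.354649 − 0.356070)/3 = 0.354175
R(2,2) = 0.354175 + (0.354175 − 0.354219)/15 = 0.354172

0.3542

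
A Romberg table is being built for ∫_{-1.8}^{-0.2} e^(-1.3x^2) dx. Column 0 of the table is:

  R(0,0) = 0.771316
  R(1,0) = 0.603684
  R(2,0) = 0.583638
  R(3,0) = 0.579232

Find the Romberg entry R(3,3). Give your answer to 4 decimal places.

R(1,1) = (4·0.603684 − 0.771316) / 3 = 0.547807
R(2,1) = 0.583638 + (0.583638 − 0.603684)/3 = 0.576956
R(3,1) = (4·0.579232 − 0.583638) / 3 = 0.577763
R(2,2) = (16·0.576956 − 0.547807) / 15 = 0.578899
R(3,2) = (16·0.577763 − 0.576956) / 15 = 0.577817
R(3,3) = 0.577817 + (0.577817 − 0.578899)/63 = 0.577800
(Column j=1 coincides with Simpson's rule on the same nodes.)

0.5778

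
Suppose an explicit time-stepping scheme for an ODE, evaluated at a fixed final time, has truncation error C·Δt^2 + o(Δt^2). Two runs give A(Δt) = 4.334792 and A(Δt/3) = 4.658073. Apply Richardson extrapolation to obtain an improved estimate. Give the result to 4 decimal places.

4.6985

Extrapolated value = (9·A(Δt/3) − A(Δt)) / (9 − 1)
= (9·4.658073 − 4.334792) / 8
= 37.587865 / 8 = 4.698483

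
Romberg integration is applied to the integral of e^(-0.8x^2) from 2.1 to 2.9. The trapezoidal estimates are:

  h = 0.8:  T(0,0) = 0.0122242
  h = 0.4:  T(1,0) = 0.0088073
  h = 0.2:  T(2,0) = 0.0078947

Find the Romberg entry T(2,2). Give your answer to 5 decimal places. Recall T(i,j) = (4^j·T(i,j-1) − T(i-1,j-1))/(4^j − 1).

0.00759

T(1,1) = (4·0.0088073 − 0.0122242) / 3 = 0.0076683
T(2,1) = 0.0078947 + (0.0078947 − 0.0088073)/3 = 0.0075905
T(2,2) = 0.0075905 + (0.0075905 − 0.0076683)/15 = 0.0075853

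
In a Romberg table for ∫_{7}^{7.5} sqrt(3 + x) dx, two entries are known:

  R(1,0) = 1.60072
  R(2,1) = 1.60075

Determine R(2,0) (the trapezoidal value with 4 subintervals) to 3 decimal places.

1.601

From R(2,1) = (4·R(2,0) − R(1,0))/3, solve for R(2,0):
4·R(2,0) = 3·1.60075 + 1.60072 = 6.40297
R(2,0) = 1.60074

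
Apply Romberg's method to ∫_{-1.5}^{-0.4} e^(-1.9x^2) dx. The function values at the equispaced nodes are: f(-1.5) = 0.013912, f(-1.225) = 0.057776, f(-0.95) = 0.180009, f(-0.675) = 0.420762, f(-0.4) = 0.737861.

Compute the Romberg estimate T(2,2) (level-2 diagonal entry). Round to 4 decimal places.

0.2779

T(0,0) (trapezoid, 1 panel, h=1.1000): 0.413475
T(1,0) (trapezoid, 2 panels, h=0.5500): 0.305743
T(2,0) (trapezoid, 4 panels, h=0.2750): 0.284469
T(1,1) = 0.305743 + (0.305743 − 0.413475)/3 = 0.269832
T(2,1) = 0.284469 + (0.284469 − 0.305743)/3 = 0.277378
T(2,2) = 0.277378 + (0.277378 − 0.269832)/15 = 0.277881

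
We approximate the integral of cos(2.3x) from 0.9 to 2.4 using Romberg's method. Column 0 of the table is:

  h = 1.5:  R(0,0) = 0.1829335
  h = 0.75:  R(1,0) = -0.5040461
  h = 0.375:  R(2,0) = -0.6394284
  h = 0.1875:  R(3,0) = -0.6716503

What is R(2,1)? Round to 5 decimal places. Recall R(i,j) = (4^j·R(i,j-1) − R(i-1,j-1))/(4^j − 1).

-0.68456

Richardson extrapolation on the trapezoidal column (denominator 4−1=3):
R(2,1) = -0.6394284 + (-0.6394284 − (-0.5040461))/3 = -0.6845558
(Column j=1 coincides with Simpson's rule on the same nodes.)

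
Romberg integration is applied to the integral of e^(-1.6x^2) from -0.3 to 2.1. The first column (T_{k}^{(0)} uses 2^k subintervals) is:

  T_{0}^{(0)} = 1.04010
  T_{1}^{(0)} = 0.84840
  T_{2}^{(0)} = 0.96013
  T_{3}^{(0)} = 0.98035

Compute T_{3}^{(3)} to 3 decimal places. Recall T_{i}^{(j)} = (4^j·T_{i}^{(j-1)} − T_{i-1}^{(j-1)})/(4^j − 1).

Richardson extrapolation on the trapezoidal column (denominator 4−1=3):
T_{1}^{(1)} = 0.84840 + (0.84840 − 1.04010)/3 = 0.78450
T_{2}^{(1)} = 0.96013 + (0.96013 − 0.84840)/3 = 0.99737
T_{3}^{(1)} = (4·0.98035 − 0.96013) / 3 = 0.98709
T_{2}^{(2)} = (16·0.99737 − 0.78450) / 15 = 1.01156
T_{3}^{(2)} = (16·0.98709 − 0.99737) / 15 = 0.98640
T_{3}^{(3)} = (64·0.98640 − 1.01156) / 63 = 0.98600
(Column j=1 coincides with Simpson's rule on the same nodes.)

0.986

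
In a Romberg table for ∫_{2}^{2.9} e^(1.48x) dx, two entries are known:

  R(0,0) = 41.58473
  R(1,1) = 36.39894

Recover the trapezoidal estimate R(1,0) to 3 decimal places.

37.695

From R(1,1) = (4·R(1,0) − R(0,0))/3, solve for R(1,0):
4·R(1,0) = 3·36.39894 + 41.58473 = 150.78155
R(1,0) = 37.69539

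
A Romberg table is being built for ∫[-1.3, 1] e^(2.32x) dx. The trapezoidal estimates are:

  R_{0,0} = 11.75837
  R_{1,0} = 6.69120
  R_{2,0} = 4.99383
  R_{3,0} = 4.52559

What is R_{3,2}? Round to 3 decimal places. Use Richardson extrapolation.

4.366

Richardson extrapolation on the trapezoidal column (denominator 4−1=3):
R_{2,1} = (4·4.99383 − 6.69120) / 3 = 4.42804
R_{3,1} = 4.52559 + (4.52559 − 4.99383)/3 = 4.36951
R_{3,2} = (16·4.36951 − 4.42804) / 15 = 4.36561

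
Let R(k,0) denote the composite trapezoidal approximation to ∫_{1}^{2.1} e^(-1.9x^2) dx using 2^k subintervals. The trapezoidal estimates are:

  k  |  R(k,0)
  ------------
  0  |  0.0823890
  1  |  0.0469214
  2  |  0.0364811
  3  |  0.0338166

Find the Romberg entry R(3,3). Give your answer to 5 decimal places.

0.03292

R(1,1) = (4·0.0469214 − 0.0823890) / 3 = 0.0350989
R(2,1) = (4·0.0364811 − 0.0469214) / 3 = 0.0330010
R(3,1) = (4·0.0338166 − 0.0364811) / 3 = 0.0329284
R(2,2) = (16·0.0330010 − 0.0350989) / 15 = 0.0328611
R(3,2) = (16·0.0329284 − 0.0330010) / 15 = 0.0329236
R(3,3) = (64·0.0329236 − 0.0328611) / 63 = 0.0329246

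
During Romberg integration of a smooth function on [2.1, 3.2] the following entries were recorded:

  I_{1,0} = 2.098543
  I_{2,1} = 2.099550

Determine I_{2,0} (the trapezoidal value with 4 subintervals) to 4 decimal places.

From I_{2,1} = (4·I_{2,0} − I_{1,0})/3, solve for I_{2,0}:
4·I_{2,0} = 3·2.099550 + 2.098543 = 8.397193
I_{2,0} = 2.099298

2.0993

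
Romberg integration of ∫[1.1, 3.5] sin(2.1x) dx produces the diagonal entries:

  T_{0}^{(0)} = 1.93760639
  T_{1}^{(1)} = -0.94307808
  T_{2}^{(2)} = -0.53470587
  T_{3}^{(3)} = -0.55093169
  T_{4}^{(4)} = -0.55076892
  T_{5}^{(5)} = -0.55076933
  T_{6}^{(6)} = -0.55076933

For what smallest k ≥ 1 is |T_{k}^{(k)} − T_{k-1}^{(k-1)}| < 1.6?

|T_{1}^{(1)} − T_{0}^{(0)}| = 2.88068447 ≥ 1.6
|T_{2}^{(2)} − T_{1}^{(1)}| = 0.40837221 < 1.6

k = 2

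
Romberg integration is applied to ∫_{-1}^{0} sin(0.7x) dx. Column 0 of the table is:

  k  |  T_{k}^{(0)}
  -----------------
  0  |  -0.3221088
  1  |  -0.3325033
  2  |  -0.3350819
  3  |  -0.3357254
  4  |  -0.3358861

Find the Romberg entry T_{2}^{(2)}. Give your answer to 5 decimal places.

Richardson extrapolation on the trapezoidal column (denominator 4−1=3):
T_{1}^{(1)} = (4·(-0.3325033) − (-0.3221088)) / 3 = -0.3359681
T_{2}^{(1)} = -0.3350819 + (-0.3350819 − (-0.3325033))/3 = -0.3359414
T_{2}^{(2)} = -0.3359414 + (-0.3359414 − (-0.3359681))/15 = -0.3359396

-0.33594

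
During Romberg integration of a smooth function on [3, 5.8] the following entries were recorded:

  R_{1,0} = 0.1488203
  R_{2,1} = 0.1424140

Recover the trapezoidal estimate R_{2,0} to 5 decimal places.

0.14402

From R_{2,1} = (4·R_{2,0} − R_{1,0})/3, solve for R_{2,0}:
4·R_{2,0} = 3·0.1424140 + 0.1488203 = 0.5760623
R_{2,0} = 0.1440156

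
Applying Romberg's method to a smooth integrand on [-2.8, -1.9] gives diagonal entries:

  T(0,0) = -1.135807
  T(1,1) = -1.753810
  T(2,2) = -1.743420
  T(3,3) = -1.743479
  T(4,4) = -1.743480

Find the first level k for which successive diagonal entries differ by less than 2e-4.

|T(1,1) − T(0,0)| = 0.618003 ≥ 2e-4
|T(2,2) − T(1,1)| = 0.010390 ≥ 2e-4
|T(3,3) − T(2,2)| = 0.000059 < 2e-4

k = 3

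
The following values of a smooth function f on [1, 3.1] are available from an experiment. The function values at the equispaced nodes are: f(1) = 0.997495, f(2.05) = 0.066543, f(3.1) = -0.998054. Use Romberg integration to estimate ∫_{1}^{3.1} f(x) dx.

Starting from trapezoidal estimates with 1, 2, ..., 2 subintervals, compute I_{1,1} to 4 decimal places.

I_{0,0} (trapezoid, 1 panel, h=2.1000): -0.000587
I_{1,0} (trapezoid, 2 panels, h=1.0500): 0.069577
I_{1,1} = 0.069577 + (0.069577 − (-0.000587))/3 = 0.092965

0.0930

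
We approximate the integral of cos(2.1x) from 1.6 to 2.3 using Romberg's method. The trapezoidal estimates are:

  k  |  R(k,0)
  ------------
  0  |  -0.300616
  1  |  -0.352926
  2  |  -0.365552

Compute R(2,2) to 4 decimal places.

-0.3697

R(1,1) = -0.352926 + (-0.352926 − (-0.300616))/3 = -0.370363
R(2,1) = -0.365552 + (-0.365552 − (-0.352926))/3 = -0.369761
R(2,2) = (16·(-0.369761) − (-0.370363)) / 15 = -0.369721
(Column j=1 coincides with Simpson's rule on the same nodes.)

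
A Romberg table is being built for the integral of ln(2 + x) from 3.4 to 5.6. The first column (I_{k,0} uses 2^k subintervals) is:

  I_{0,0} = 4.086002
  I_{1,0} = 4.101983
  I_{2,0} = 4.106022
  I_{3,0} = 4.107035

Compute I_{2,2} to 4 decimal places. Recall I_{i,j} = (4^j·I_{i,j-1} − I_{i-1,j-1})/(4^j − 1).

4.1074

I_{1,1} = (4·4.101983 − 4.086002) / 3 = 4.107310
I_{2,1} = (4·4.106022 − 4.101983) / 3 = 4.107368
I_{2,2} = 4.107368 + (4.107368 − 4.107310)/15 = 4.107372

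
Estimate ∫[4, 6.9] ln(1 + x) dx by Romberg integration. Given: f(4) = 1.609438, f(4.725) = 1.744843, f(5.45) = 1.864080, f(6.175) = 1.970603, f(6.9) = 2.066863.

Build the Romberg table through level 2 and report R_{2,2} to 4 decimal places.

R_{0,0} (trapezoid, 1 panel, h=2.9000): 5.330636
R_{1,0} (trapezoid, 2 panels, h=1.4500): 5.368234
R_{2,0} (trapezoid, 4 panels, h=0.7250): 5.377815
R_{1,1} = 5.368234 + (5.368234 − 5.330636)/3 = 5.380767
R_{2,1} = 5.377815 + (5.377815 − 5.368234)/3 = 5.381009
R_{2,2} = 5.381009 + (5.381009 − 5.380767)/15 = 5.381025

5.3810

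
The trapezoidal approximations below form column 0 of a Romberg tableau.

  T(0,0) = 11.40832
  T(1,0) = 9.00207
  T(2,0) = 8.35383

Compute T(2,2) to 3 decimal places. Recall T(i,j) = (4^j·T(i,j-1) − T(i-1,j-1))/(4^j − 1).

8.134

Richardson extrapolation on the trapezoidal column (denominator 4−1=3):
T(1,1) = (4·9.00207 − 11.40832) / 3 = 8.19999
T(2,1) = 8.35383 + (8.35383 − 9.00207)/3 = 8.13775
T(2,2) = 8.13775 + (8.13775 − 8.19999)/15 = 8.13360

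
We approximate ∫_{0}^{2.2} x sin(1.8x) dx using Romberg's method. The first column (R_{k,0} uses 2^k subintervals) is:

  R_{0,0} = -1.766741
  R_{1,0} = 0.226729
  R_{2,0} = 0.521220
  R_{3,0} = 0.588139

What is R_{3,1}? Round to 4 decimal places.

0.6104

Richardson extrapolation on the trapezoidal column (denominator 4−1=3):
R_{3,1} = 0.588139 + (0.588139 − 0.521220)/3 = 0.610445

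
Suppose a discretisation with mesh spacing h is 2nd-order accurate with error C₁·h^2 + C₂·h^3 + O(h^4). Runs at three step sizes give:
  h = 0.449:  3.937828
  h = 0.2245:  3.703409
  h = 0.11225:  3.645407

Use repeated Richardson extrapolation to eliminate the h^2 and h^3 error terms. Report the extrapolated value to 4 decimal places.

First eliminate the h^2 term (factor 2^2 = 4):
  B₁ = (4·3.703409 − 3.937828)/3 = 3.625269
  B₂ = (4·3.645407 − 3.703409)/3 = 3.626073
Then eliminate the h^3 term (factor 2^3 = 8):
  (8·3.626073 − 3.625269)/7 = 3.626188

3.6262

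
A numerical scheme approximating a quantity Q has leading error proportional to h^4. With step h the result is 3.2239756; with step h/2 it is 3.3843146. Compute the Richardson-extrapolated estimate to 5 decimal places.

Extrapolated value = (16·A(h/2) − A(h)) / (16 − 1)
= (16·3.3843146 − 3.2239756) / 15
= 50.9250580 / 15 = 3.3950039

3.39500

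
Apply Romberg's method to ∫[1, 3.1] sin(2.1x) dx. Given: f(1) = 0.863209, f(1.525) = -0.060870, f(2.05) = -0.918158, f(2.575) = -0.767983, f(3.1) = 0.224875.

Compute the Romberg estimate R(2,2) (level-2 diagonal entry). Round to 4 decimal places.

R(0,0) (trapezoid, 1 panel, h=2.1000): 1.142488
R(1,0) (trapezoid, 2 panels, h=1.0500): -0.392822
R(2,0) (trapezoid, 4 panels, h=0.5250): -0.631559
R(1,1) = -0.392822 + (-0.392822 − 1.142488)/3 = -0.904592
R(2,1) = -0.631559 + (-0.631559 − (-0.392822))/3 = -0.711138
R(2,2) = -0.711138 + (-0.711138 − (-0.904592))/15 = -0.698241

-0.6982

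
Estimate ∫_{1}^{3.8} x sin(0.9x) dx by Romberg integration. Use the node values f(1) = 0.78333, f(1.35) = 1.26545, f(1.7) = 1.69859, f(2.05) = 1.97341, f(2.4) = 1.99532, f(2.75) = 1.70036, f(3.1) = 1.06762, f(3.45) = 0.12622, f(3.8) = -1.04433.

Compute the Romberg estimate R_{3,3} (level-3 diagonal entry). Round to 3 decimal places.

R_{0,0} (trapezoid, 1 panel, h=2.8000): -0.36540
R_{1,0} (trapezoid, 2 panels, h=1.4000): 2.61075
R_{2,0} (trapezoid, 4 panels, h=0.7000): 3.24172
R_{3,0} (trapezoid, 8 panels, h=0.3500): 3.39376
R_{1,1} = 2.61075 + (2.61075 − (-0.36540))/3 = 3.60280
R_{2,1} = 3.24172 + (3.24172 − 2.61075)/3 = 3.45204
R_{3,1} = 3.39376 + (3.39376 − 3.24172)/3 = 3.44444
R_{2,2} = 3.45204 + (3.45204 − 3.60280)/15 = 3.44199
R_{3,2} = 3.44444 + (3.44444 − 3.45204)/15 = 3.44393
R_{3,3} = 3.44393 + (3.44393 − 3.44199)/63 = 3.44396

3.444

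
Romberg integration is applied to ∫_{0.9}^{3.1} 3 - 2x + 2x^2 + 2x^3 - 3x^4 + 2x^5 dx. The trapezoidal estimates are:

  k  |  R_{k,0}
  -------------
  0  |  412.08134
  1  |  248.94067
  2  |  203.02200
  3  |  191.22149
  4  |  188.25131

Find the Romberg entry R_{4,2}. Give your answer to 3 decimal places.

187.259

Richardson extrapolation on the trapezoidal column (denominator 4−1=3):
R_{3,1} = 191.22149 + (191.22149 − 203.02200)/3 = 187.28799
R_{4,1} = 188.25131 + (188.25131 − 191.22149)/3 = 187.26125
R_{4,2} = (16·187.26125 − 187.28799) / 15 = 187.25947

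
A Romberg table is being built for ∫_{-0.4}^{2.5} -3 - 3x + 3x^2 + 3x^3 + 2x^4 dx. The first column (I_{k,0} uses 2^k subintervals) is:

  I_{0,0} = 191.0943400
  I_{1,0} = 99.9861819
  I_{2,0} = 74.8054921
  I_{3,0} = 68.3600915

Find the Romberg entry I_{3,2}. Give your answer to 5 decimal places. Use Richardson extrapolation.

66.19827

Richardson extrapolation on the trapezoidal column (denominator 4−1=3):
I_{2,1} = (4·74.8054921 − 99.9861819) / 3 = 66.4119288
I_{3,1} = (4·68.3600915 − 74.8054921) / 3 = 66.2116246
I_{3,2} = 66.2116246 + (66.2116246 − 66.4119288)/15 = 66.1982710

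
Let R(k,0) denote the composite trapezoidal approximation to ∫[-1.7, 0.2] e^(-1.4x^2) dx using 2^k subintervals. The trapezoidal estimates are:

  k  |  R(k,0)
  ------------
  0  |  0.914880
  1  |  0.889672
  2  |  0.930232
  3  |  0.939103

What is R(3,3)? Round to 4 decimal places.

R(1,1) = (4·0.889672 − 0.914880) / 3 = 0.881269
R(2,1) = 0.930232 + (0.930232 − 0.889672)/3 = 0.943752
R(3,1) = (4·0.939103 − 0.930232) / 3 = 0.942060
R(2,2) = 0.943752 + (0.943752 − 0.881269)/15 = 0.947918
R(3,2) = 0.942060 + (0.942060 − 0.943752)/15 = 0.941947
R(3,3) = (64·0.941947 − 0.947918) / 63 = 0.941852

0.9419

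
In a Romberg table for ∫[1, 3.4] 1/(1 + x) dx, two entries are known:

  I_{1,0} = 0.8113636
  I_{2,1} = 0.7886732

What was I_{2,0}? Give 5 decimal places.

0.79435

From I_{2,1} = (4·I_{2,0} − I_{1,0})/3, solve for I_{2,0}:
4·I_{2,0} = 3·0.7886732 + 0.8113636 = 3.1773832
I_{2,0} = 0.7943458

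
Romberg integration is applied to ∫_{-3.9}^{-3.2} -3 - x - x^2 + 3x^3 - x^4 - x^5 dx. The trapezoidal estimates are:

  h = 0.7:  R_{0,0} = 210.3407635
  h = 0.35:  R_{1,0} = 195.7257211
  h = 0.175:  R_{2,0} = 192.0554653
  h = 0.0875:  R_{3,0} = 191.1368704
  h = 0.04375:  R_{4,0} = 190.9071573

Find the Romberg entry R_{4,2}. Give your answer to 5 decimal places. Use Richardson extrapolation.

Richardson extrapolation on the trapezoidal column (denominator 4−1=3):
R_{3,1} = 191.1368704 + (191.1368704 − 192.0554653)/3 = 190.8306721
R_{4,1} = (4·190.9071573 − 191.1368704) / 3 = 190.8305863
R_{4,2} = 190.8305863 + (190.8305863 − 190.8306721)/15 = 190.8305806

190.83058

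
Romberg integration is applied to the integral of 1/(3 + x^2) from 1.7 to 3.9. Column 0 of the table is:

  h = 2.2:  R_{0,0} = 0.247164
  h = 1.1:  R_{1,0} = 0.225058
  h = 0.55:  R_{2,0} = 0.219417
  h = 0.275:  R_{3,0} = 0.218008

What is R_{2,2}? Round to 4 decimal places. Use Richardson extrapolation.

0.2175

R_{1,1} = 0.225058 + (0.225058 − 0.247164)/3 = 0.217689
R_{2,1} = 0.219417 + (0.219417 − 0.225058)/3 = 0.217537
R_{2,2} = (16·0.217537 − 0.217689) / 15 = 0.217527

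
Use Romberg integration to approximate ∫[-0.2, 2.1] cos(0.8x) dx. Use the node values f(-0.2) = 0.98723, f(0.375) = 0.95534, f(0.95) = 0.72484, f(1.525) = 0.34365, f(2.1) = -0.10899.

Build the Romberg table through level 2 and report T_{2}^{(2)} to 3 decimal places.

T_{0}^{(0)} (trapezoid, 1 panel, h=2.3000): 1.00998
T_{1}^{(0)} (trapezoid, 2 panels, h=1.1500): 1.33855
T_{2}^{(0)} (trapezoid, 4 panels, h=0.5750): 1.41620
T_{1}^{(1)} = 1.33855 + (1.33855 − 1.00998)/3 = 1.44807
T_{2}^{(1)} = 1.41620 + (1.41620 − 1.33855)/3 = 1.44208
T_{2}^{(2)} = 1.44208 + (1.44208 − 1.44807)/15 = 1.44168

1.442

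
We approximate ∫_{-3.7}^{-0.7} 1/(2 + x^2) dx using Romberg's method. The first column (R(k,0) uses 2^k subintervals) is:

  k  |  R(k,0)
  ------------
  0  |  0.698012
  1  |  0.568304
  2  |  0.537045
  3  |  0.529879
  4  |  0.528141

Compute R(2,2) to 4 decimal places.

0.5267

Richardson extrapolation on the trapezoidal column (denominator 4−1=3):
R(1,1) = (4·0.568304 − 0.698012) / 3 = 0.525068
R(2,1) = (4·0.537045 − 0.568304) / 3 = 0.526625
R(2,2) = 0.526625 + (0.526625 − 0.525068)/15 = 0.526729
(Column j=1 coincides with Simpson's rule on the same nodes.)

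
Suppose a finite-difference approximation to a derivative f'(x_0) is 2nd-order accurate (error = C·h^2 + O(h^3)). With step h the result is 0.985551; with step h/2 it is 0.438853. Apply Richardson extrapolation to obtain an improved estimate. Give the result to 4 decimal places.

The leading error scales as h^2; refining by a factor of 2 reduces it by 2^2 = 4.
Extrapolated value = (4·A(h/2) − A(h)) / (4 − 1)
= (4·0.438853 − 0.985551) / 3
= 0.769861 / 3 = 0.256620

0.2566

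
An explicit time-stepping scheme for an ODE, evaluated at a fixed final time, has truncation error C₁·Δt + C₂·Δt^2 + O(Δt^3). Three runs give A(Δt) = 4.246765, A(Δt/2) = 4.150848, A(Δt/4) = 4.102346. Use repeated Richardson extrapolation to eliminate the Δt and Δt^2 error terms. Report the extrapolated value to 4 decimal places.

4.0535

First eliminate the Δt term (factor 2^1 = 2):
  B₁ = (2·4.150848 − 4.246765)/1 = 4.054931
  B₂ = (2·4.102346 − 4.150848)/1 = 4.053844
Then eliminate the Δt^2 term (factor 2^2 = 4):
  (4·4.053844 − 4.054931)/3 = 4.053482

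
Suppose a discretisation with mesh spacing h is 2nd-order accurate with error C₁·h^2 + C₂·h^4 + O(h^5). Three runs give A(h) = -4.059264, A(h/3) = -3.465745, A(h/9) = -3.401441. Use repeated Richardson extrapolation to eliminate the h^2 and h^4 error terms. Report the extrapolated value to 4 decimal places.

First eliminate the h^2 term (factor 3^2 = 9):
  B₁ = (9·(-3.465745) − (-4.059264))/8 = -3.391555
  B₂ = (9·(-3.401441) − (-3.465745))/8 = -3.393403
Then eliminate the h^4 term (factor 3^4 = 81):
  (81·(-3.393403) − (-3.391555))/80 = -3.393426

-3.3934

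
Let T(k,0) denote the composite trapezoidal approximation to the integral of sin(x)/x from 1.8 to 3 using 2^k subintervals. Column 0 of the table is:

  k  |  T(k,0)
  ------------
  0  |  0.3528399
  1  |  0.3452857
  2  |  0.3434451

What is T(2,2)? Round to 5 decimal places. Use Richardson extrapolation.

Richardson extrapolation on the trapezoidal column (denominator 4−1=3):
T(1,1) = 0.3452857 + (0.3452857 − 0.3528399)/3 = 0.3427676
T(2,1) = (4·0.3434451 − 0.3452857) / 3 = 0.3428316
T(2,2) = (16·0.3428316 − 0.3427676) / 15 = 0.3428359

0.34284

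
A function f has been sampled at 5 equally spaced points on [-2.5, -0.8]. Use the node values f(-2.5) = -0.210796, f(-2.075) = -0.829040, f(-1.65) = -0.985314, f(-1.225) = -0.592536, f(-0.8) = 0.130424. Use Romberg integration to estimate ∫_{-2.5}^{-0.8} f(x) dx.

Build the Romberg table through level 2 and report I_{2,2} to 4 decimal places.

I_{0,0} (trapezoid, 1 panel, h=1.7000): -0.068316
I_{1,0} (trapezoid, 2 panels, h=0.8500): -0.871675
I_{2,0} (trapezoid, 4 panels, h=0.4250): -1.040007
I_{1,1} = -0.871675 + (-0.871675 − (-0.068316))/3 = -1.139461
I_{2,1} = -1.040007 + (-1.040007 − (-0.871675))/3 = -1.096118
I_{2,2} = -1.096118 + (-1.096118 − (-1.139461))/15 = -1.093228

-1.0932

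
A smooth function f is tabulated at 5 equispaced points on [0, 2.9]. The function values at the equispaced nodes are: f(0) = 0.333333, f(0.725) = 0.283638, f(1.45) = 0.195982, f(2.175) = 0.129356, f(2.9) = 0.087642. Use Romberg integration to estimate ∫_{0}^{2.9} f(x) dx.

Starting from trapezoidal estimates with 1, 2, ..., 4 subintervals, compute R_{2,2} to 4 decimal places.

0.5966

R_{0,0} (trapezoid, 1 panel, h=2.9000): 0.610414
R_{1,0} (trapezoid, 2 panels, h=1.4500): 0.589381
R_{2,0} (trapezoid, 4 panels, h=0.7250): 0.594111
R_{1,1} = 0.589381 + (0.589381 − 0.610414)/3 = 0.582370
R_{2,1} = 0.594111 + (0.594111 − 0.589381)/3 = 0.595688
R_{2,2} = 0.595688 + (0.595688 − 0.582370)/15 = 0.596576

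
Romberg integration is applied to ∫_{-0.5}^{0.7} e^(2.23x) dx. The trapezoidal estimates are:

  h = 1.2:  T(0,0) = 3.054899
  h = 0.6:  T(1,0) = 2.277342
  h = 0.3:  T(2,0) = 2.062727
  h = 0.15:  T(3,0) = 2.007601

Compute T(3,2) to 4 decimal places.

1.9891

Richardson extrapolation on the trapezoidal column (denominator 4−1=3):
T(2,1) = 2.062727 + (2.062727 − 2.277342)/3 = 1.991189
T(3,1) = 2.007601 + (2.007601 − 2.062727)/3 = 1.989226
T(3,2) = (16·1.989226 − 1.991189) / 15 = 1.989095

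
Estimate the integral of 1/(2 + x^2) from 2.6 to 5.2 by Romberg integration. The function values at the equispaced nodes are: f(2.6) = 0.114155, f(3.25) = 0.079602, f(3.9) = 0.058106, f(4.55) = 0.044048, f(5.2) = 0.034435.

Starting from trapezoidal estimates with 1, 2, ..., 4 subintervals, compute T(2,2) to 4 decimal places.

0.1645

T(0,0) (trapezoid, 1 panel, h=2.6000): 0.193167
T(1,0) (trapezoid, 2 panels, h=1.3000): 0.172121
T(2,0) (trapezoid, 4 panels, h=0.6500): 0.166433
T(1,1) = 0.172121 + (0.172121 − 0.193167)/3 = 0.165106
T(2,1) = 0.166433 + (0.166433 − 0.172121)/3 = 0.164537
T(2,2) = 0.164537 + (0.164537 − 0.165106)/15 = 0.164499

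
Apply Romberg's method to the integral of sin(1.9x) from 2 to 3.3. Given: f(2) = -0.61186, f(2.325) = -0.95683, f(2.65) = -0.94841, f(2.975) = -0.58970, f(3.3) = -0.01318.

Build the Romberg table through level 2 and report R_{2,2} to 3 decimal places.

-0.942

R_{0,0} (trapezoid, 1 panel, h=1.3000): -0.40628
R_{1,0} (trapezoid, 2 panels, h=0.6500): -0.81960
R_{2,0} (trapezoid, 4 panels, h=0.3250): -0.91242
R_{1,1} = -0.81960 + (-0.81960 − (-0.40628))/3 = -0.95737
R_{2,1} = -0.91242 + (-0.91242 − (-0.81960))/3 = -0.94336
R_{2,2} = -0.94336 + (-0.94336 − (-0.95737))/15 = -0.94243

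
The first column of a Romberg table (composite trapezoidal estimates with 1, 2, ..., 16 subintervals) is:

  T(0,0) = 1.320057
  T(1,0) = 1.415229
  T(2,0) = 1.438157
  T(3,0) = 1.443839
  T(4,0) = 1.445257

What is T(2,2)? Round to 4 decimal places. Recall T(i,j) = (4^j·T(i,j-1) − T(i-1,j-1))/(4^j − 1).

Richardson extrapolation on the trapezoidal column (denominator 4−1=3):
T(1,1) = (4·1.415229 − 1.320057) / 3 = 1.446953
T(2,1) = (4·1.438157 − 1.415229) / 3 = 1.445800
T(2,2) = 1.445800 + (1.445800 − 1.446953)/15 = 1.445723

1.4457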